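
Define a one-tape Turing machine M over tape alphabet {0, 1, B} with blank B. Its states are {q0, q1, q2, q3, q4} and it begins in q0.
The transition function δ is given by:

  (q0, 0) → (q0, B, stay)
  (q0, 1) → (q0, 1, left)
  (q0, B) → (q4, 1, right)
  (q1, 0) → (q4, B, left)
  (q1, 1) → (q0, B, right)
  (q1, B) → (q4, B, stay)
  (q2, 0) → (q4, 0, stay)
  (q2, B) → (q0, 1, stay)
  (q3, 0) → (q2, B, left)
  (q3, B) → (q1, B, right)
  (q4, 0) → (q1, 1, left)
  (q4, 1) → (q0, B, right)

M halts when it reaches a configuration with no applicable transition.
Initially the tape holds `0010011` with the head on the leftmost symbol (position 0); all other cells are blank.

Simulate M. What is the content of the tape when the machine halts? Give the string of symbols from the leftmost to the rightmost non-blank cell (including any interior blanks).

state=q0 head=0 tape=[0]010011BB   (q0,0)→(q0,B,stay)
state=q0 head=0 tape=[B]010011BB   (q0,B)→(q4,1,right)
state=q4 head=1 tape=1[0]10011BB   (q4,0)→(q1,1,left)
state=q1 head=0 tape=[1]110011BB   (q1,1)→(q0,B,right)
state=q0 head=1 tape=B[1]10011BB   (q0,1)→(q0,1,left)
state=q0 head=0 tape=[B]110011BB   (q0,B)→(q4,1,right)
state=q4 head=1 tape=1[1]10011BB   (q4,1)→(q0,B,right)
state=q0 head=2 tape=1B[1]0011BB   (q0,1)→(q0,1,left)
state=q0 head=1 tape=1[B]10011BB   (q0,B)→(q4,1,right)
state=q4 head=2 tape=11[1]0011BB   (q4,1)→(q0,B,right)
state=q0 head=3 tape=11B[0]011BB   (q0,0)→(q0,B,stay)
state=q0 head=3 tape=11B[B]011BB   (q0,B)→(q4,1,right)
state=q4 head=4 tape=11B1[0]11BB   (q4,0)→(q1,1,left)
state=q1 head=3 tape=11B[1]111BB   (q1,1)→(q0,B,right)
state=q0 head=4 tape=11BB[1]11BB   (q0,1)→(q0,1,left)
state=q0 head=3 tape=11B[B]111BB   (q0,B)→(q4,1,right)
state=q4 head=4 tape=11B1[1]11BB   (q4,1)→(q0,B,right)
state=q0 head=5 tape=11B1B[1]1BB   (q0,1)→(q0,1,left)
state=q0 head=4 tape=11B1[B]11BB   (q0,B)→(q4,1,right)
state=q4 head=5 tape=11B11[1]1BB   (q4,1)→(q0,B,right)
state=q0 head=6 tape=11B11B[1]BB   (q0,1)→(q0,1,left)
state=q0 head=5 tape=11B11[B]1BB   (q0,B)→(q4,1,right)
state=q4 head=6 tape=11B111[1]BB   (q4,1)→(q0,B,right)
state=q0 head=7 tape=11B111B[B]B   (q0,B)→(q4,1,right)
state=q4 head=8 tape=11B111B1[B]
The non-blank tape span at halt is 11B111B1.

11B111B1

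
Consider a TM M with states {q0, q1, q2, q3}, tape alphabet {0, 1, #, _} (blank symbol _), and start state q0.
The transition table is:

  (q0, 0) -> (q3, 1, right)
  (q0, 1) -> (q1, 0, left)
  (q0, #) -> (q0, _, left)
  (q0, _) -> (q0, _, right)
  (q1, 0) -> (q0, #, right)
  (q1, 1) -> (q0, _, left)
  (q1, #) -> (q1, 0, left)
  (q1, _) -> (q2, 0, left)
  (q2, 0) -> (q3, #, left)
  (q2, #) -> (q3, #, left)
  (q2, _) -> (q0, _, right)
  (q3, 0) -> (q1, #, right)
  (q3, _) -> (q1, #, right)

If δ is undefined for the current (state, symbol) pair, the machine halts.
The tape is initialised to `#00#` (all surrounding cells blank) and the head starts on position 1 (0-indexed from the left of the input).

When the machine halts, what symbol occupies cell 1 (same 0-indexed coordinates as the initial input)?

_

q0 | _#[0]0#_   read 0 → write 1, move right, go to q3
q3 | _#1[0]#_   read 0 → write #, move right, go to q1
q1 | _#1#[#]_   read # → write 0, move left, go to q1
q1 | _#1[#]0_   read # → write 0, move left, go to q1
q1 | _#[1]00_   read 1 → write _, move left, go to q0
q0 | _[#]_00_   read # → write _, move left, go to q0
q0 | [_]__00_   read _ → write _, move right, go to q0
q0 | _[_]_00_   read _ → write _, move right, go to q0
q0 | __[_]00_   read _ → write _, move right, go to q0
q0 | ___[0]0_   read 0 → write 1, move right, go to q3
q3 | ___1[0]_   read 0 → write #, move right, go to q1
q1 | ___1#[_]   read _ → write 0, move left, go to q2
q2 | ___1[#]0   read # → write #, move left, go to q3
q3 | ___[1]#0
Cell 1 holds _ when M halts.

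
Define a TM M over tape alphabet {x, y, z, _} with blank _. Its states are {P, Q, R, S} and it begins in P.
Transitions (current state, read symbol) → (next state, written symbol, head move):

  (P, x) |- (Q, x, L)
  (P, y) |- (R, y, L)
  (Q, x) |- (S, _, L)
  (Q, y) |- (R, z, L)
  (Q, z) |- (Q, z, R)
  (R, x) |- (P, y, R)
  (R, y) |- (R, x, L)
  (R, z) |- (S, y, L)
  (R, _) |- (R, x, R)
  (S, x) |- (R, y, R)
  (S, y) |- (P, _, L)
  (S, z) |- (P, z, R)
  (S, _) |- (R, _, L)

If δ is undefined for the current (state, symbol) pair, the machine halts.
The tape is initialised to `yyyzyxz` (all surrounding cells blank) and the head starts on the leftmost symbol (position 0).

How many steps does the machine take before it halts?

P | ___[y]yyzyxz   read y → write y, move L, go to R
R | __[_]yyyzyxz   read _ → write x, move R, go to R
R | __x[y]yyzyxz   read y → write x, move L, go to R
R | __[x]xyyzyxz   read x → write y, move R, go to P
P | __y[x]yyzyxz   read x → write x, move L, go to Q
Q | __[y]xyyzyxz   read y → write z, move L, go to R
R | _[_]zxyyzyxz   read _ → write x, move R, go to R
R | _x[z]xyyzyxz   read z → write y, move L, go to S
S | _[x]yxyyzyxz   read x → write y, move R, go to R
R | _y[y]xyyzyxz   read y → write x, move L, go to R
R | _[y]xxyyzyxz   read y → write x, move L, go to R
R | [_]xxxyyzyxz   read _ → write x, move R, go to R
R | x[x]xxyyzyxz   read x → write y, move R, go to P
P | xy[x]xyyzyxz   read x → write x, move L, go to Q
Q | x[y]xxyyzyxz   read y → write z, move L, go to R
R | [x]zxxyyzyxz   read x → write y, move R, go to P
P | y[z]xxyyzyxz
M halts after 16 transitions.

16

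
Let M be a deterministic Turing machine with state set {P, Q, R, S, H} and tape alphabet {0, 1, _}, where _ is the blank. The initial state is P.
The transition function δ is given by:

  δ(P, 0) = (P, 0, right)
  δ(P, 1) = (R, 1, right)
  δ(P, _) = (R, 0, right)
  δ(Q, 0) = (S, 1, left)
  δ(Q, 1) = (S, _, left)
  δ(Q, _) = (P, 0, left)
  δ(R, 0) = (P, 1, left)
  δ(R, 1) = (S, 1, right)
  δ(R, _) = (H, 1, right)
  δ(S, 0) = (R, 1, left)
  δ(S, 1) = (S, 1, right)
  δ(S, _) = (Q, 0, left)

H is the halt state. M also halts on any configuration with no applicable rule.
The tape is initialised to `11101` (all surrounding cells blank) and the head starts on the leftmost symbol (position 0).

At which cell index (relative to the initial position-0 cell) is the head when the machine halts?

P | ____[1]1101_   read 1 → write 1, move right, go to R
R | ____1[1]101_   read 1 → write 1, move right, go to S
S | ____11[1]01_   read 1 → write 1, move right, go to S
S | ____111[0]1_   read 0 → write 1, move left, go to R
R | ____11[1]11_   read 1 → write 1, move right, go to S
S | ____111[1]1_   read 1 → write 1, move right, go to S
S | ____1111[1]_   read 1 → write 1, move right, go to S
S | ____11111[_]   read _ → write 0, move left, go to Q
Q | ____1111[1]0   read 1 → write _, move left, go to S
S | ____111[1]_0   read 1 → write 1, move right, go to S
S | ____1111[_]0   read _ → write 0, move left, go to Q
Q | ____111[1]00   read 1 → write _, move left, go to S
S | ____11[1]_00   read 1 → write 1, move right, go to S
S | ____111[_]00   read _ → write 0, move left, go to Q
Q | ____11[1]000   read 1 → write _, move left, go to S
S | ____1[1]_000   read 1 → write 1, move right, go to S
S | ____11[_]000   read _ → write 0, move left, go to Q
Q | ____1[1]0000   read 1 → write _, move left, go to S
S | ____[1]_0000   read 1 → write 1, move right, go to S
S | ____1[_]0000   read _ → write 0, move left, go to Q
Q | ____[1]00000   read 1 → write _, move left, go to S
S | ___[_]_00000   read _ → write 0, move left, go to Q
Q | __[_]0_00000   read _ → write 0, move left, go to P
P | _[_]00_00000   read _ → write 0, move right, go to R
R | _0[0]0_00000   read 0 → write 1, move left, go to P
P | _[0]10_00000   read 0 → write 0, move right, go to P
P | _0[1]0_00000   read 1 → write 1, move right, go to R
R | _01[0]_00000   read 0 → write 1, move left, go to P
P | _0[1]1_00000   read 1 → write 1, move right, go to R
R | _01[1]_00000   read 1 → write 1, move right, go to S
S | _011[_]00000   read _ → write 0, move left, go to Q
Q | _01[1]000000   read 1 → write _, move left, go to S
S | _0[1]_000000   read 1 → write 1, move right, go to S
S | _01[_]000000   read _ → write 0, move left, go to Q
Q | _0[1]0000000   read 1 → write _, move left, go to S
S | _[0]_0000000   read 0 → write 1, move left, go to R
R | [_]1_0000000   read _ → write 1, move right, go to H
H | 1[1]_0000000
At halt the head is at cell -3.

-3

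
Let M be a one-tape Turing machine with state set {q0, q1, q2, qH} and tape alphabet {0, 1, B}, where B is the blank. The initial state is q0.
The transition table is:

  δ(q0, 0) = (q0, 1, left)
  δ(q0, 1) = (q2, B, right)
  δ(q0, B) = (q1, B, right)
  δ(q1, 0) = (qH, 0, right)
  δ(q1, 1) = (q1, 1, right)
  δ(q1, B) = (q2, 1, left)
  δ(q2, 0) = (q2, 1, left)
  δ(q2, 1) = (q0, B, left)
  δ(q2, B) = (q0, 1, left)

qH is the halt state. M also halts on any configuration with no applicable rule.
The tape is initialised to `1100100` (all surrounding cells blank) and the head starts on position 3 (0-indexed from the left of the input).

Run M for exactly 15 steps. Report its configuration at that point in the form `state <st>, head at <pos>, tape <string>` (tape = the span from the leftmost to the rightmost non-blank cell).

state q1, head at 2, tape 1111100

q0 | B110[0]100   read 0 → write 1, move left, go to q0
q0 | B11[0]1100   read 0 → write 1, move left, go to q0
q0 | B1[1]11100   read 1 → write B, move right, go to q2
q2 | B1B[1]1100   read 1 → write B, move left, go to q0
q0 | B1[B]B1100   read B → write B, move right, go to q1
q1 | B1B[B]1100   read B → write 1, move left, go to q2
q2 | B1[B]11100   read B → write 1, move left, go to q0
q0 | B[1]111100   read 1 → write B, move right, go to q2
q2 | BB[1]11100   read 1 → write B, move left, go to q0
q0 | B[B]B11100   read B → write B, move right, go to q1
q1 | BB[B]11100   read B → write 1, move left, go to q2
q2 | B[B]111100   read B → write 1, move left, go to q0
q0 | [B]1111100   read B → write B, move right, go to q1
q1 | B[1]111100   read 1 → write 1, move right, go to q1
q1 | B1[1]11100   read 1 → write 1, move right, go to q1
q1 | B11[1]1100
After 15 steps: state q1, head at 2, tape 1111100.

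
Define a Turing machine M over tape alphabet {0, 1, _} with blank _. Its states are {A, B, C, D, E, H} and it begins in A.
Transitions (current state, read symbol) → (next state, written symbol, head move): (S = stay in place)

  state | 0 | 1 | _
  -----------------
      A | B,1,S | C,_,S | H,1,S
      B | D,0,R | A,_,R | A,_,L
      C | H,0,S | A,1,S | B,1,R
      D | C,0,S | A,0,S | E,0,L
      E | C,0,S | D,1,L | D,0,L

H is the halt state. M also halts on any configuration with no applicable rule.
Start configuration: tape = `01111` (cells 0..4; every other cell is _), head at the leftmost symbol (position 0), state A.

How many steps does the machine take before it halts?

state=A head=0 tape=[0]1111_   (A,0)→(B,1,S)
state=B head=0 tape=[1]1111_   (B,1)→(A,_,R)
state=A head=1 tape=_[1]111_   (A,1)→(C,_,S)
state=C head=1 tape=_[_]111_   (C,_)→(B,1,R)
state=B head=2 tape=_1[1]11_   (B,1)→(A,_,R)
state=A head=3 tape=_1_[1]1_   (A,1)→(C,_,S)
state=C head=3 tape=_1_[_]1_   (C,_)→(B,1,R)
state=B head=4 tape=_1_1[1]_   (B,1)→(A,_,R)
state=A head=5 tape=_1_1_[_]   (A,_)→(H,1,S)
state=H head=5 tape=_1_1_[1]
M halts after 9 transitions.

9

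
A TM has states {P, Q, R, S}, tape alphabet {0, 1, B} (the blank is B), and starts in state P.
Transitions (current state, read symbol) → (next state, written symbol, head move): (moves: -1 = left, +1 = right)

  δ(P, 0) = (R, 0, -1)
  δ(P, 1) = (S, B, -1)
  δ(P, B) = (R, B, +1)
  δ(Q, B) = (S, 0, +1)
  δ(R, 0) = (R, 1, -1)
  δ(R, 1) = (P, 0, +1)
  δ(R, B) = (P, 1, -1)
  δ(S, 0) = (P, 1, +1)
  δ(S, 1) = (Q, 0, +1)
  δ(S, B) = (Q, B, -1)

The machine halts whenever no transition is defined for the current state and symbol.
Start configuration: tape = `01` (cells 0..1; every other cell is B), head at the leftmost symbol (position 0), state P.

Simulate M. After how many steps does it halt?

18

P | BBBB[0]1   read 0 → write 0, move -1, go to R
R | BBB[B]01   read B → write 1, move -1, go to P
P | BB[B]101   read B → write B, move +1, go to R
R | BBB[1]01   read 1 → write 0, move +1, go to P
P | BBB0[0]1   read 0 → write 0, move -1, go to R
R | BBB[0]01   read 0 → write 1, move -1, go to R
R | BB[B]101   read B → write 1, move -1, go to P
P | B[B]1101   read B → write B, move +1, go to R
R | BB[1]101   read 1 → write 0, move +1, go to P
P | BB0[1]01   read 1 → write B, move -1, go to S
S | BB[0]B01   read 0 → write 1, move +1, go to P
P | BB1[B]01   read B → write B, move +1, go to R
R | BB1B[0]1   read 0 → write 1, move -1, go to R
R | BB1[B]11   read B → write 1, move -1, go to P
P | BB[1]111   read 1 → write B, move -1, go to S
S | B[B]B111   read B → write B, move -1, go to Q
Q | [B]BB111   read B → write 0, move +1, go to S
S | 0[B]B111   read B → write B, move -1, go to Q
Q | [0]BB111
M halts after 18 transitions.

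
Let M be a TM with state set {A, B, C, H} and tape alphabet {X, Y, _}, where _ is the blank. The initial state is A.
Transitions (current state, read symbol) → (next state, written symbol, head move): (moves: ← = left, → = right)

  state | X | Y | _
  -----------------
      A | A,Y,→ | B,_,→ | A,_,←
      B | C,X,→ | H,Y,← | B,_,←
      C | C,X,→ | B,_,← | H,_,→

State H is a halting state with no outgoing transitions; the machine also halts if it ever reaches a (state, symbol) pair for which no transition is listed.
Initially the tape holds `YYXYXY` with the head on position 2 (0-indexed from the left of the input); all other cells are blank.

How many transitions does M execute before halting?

6

A | YY[X]YXY_   read X → write Y, move →, go to A
A | YYY[Y]XY_   read Y → write _, move →, go to B
B | YYY_[X]Y_   read X → write X, move →, go to C
C | YYY_X[Y]_   read Y → write _, move ←, go to B
B | YYY_[X]__   read X → write X, move →, go to C
C | YYY_X[_]_   read _ → write _, move →, go to H
H | YYY_X_[_]
M halts after 6 transitions.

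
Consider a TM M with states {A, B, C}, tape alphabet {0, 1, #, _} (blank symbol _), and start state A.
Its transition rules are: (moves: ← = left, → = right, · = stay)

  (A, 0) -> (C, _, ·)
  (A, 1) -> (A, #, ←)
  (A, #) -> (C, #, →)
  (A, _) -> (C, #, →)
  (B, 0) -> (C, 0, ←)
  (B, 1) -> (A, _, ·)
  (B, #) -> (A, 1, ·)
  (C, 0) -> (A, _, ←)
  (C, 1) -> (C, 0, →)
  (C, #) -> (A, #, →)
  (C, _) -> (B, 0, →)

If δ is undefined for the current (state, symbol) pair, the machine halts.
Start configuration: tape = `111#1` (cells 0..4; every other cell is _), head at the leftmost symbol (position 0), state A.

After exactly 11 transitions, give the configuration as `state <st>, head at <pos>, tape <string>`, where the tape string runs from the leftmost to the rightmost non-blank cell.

state=A head=0 tape=_[1]11#1_   (A,1)→(A,#,←)
state=A head=-1 tape=[_]#11#1_   (A,_)→(C,#,→)
state=C head=0 tape=#[#]11#1_   (C,#)→(A,#,→)
state=A head=1 tape=##[1]1#1_   (A,1)→(A,#,←)
state=A head=0 tape=#[#]#1#1_   (A,#)→(C,#,→)
state=C head=1 tape=##[#]1#1_   (C,#)→(A,#,→)
state=A head=2 tape=###[1]#1_   (A,1)→(A,#,←)
state=A head=1 tape=##[#]##1_   (A,#)→(C,#,→)
state=C head=2 tape=###[#]#1_   (C,#)→(A,#,→)
state=A head=3 tape=####[#]1_   (A,#)→(C,#,→)
state=C head=4 tape=#####[1]_   (C,1)→(C,0,→)
state=C head=5 tape=#####0[_]
After 11 steps: state C, head at 5, tape #####0.

state C, head at 5, tape #####0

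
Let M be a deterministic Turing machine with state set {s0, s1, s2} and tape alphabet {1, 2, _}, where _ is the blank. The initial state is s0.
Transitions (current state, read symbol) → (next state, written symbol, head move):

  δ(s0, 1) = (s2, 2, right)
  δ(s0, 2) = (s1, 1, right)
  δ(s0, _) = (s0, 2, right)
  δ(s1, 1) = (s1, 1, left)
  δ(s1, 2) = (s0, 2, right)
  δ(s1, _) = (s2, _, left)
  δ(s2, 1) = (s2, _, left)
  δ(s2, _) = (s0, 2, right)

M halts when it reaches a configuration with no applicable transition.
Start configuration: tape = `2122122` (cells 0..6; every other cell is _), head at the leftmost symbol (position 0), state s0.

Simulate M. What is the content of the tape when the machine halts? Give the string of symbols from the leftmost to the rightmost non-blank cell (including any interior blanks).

222_22122

s0 | __[2]122122   read 2 → write 1, move right, go to s1
s1 | __1[1]22122   read 1 → write 1, move left, go to s1
s1 | __[1]122122   read 1 → write 1, move left, go to s1
s1 | _[_]1122122   read _ → write _, move left, go to s2
s2 | [_]_1122122   read _ → write 2, move right, go to s0
s0 | 2[_]1122122   read _ → write 2, move right, go to s0
s0 | 22[1]122122   read 1 → write 2, move right, go to s2
s2 | 222[1]22122   read 1 → write _, move left, go to s2
s2 | 22[2]_22122
The non-blank tape span at halt is 222_22122.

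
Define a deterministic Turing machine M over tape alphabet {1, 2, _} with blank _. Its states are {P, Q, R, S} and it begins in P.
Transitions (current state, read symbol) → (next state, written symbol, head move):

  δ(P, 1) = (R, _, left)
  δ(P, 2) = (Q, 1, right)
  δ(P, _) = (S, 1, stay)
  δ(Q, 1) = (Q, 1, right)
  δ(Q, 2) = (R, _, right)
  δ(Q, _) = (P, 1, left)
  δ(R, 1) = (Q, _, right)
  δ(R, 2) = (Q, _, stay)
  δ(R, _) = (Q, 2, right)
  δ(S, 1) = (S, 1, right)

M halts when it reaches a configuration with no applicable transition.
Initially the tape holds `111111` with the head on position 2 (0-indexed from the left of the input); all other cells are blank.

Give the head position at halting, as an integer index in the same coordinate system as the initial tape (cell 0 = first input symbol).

P | 11[1]111_   read 1 → write _, move left, go to R
R | 1[1]_111_   read 1 → write _, move right, go to Q
Q | 1_[_]111_   read _ → write 1, move left, go to P
P | 1[_]1111_   read _ → write 1, move stay, go to S
S | 1[1]1111_   read 1 → write 1, move right, go to S
S | 11[1]111_   read 1 → write 1, move right, go to S
S | 111[1]11_   read 1 → write 1, move right, go to S
S | 1111[1]1_   read 1 → write 1, move right, go to S
S | 11111[1]_   read 1 → write 1, move right, go to S
S | 111111[_]
At halt the head is at cell 6.

6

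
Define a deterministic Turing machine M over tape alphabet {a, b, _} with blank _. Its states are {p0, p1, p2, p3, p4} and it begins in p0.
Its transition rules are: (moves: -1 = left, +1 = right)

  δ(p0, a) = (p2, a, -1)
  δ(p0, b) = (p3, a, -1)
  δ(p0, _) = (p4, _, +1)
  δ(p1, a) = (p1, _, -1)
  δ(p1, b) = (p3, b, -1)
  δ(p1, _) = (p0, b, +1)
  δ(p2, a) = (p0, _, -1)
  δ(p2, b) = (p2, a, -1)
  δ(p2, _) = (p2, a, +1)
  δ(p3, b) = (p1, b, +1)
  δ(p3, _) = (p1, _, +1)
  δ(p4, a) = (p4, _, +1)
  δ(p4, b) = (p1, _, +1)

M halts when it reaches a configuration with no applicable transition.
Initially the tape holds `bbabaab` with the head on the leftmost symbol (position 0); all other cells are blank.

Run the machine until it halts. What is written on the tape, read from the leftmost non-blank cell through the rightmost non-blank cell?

state=p0 head=0 tape=_[b]babaab___   (p0,b)→(p3,a,-1)
state=p3 head=-1 tape=[_]ababaab___   (p3,_)→(p1,_,+1)
state=p1 head=0 tape=_[a]babaab___   (p1,a)→(p1,_,-1)
state=p1 head=-1 tape=[_]_babaab___   (p1,_)→(p0,b,+1)
state=p0 head=0 tape=b[_]babaab___   (p0,_)→(p4,_,+1)
state=p4 head=1 tape=b_[b]abaab___   (p4,b)→(p1,_,+1)
state=p1 head=2 tape=b__[a]baab___   (p1,a)→(p1,_,-1)
state=p1 head=1 tape=b_[_]_baab___   (p1,_)→(p0,b,+1)
state=p0 head=2 tape=b_b[_]baab___   (p0,_)→(p4,_,+1)
state=p4 head=3 tape=b_b_[b]aab___   (p4,b)→(p1,_,+1)
state=p1 head=4 tape=b_b__[a]ab___   (p1,a)→(p1,_,-1)
state=p1 head=3 tape=b_b_[_]_ab___   (p1,_)→(p0,b,+1)
state=p0 head=4 tape=b_b_b[_]ab___   (p0,_)→(p4,_,+1)
state=p4 head=5 tape=b_b_b_[a]b___   (p4,a)→(p4,_,+1)
state=p4 head=6 tape=b_b_b__[b]___   (p4,b)→(p1,_,+1)
state=p1 head=7 tape=b_b_b___[_]__   (p1,_)→(p0,b,+1)
state=p0 head=8 tape=b_b_b___b[_]_   (p0,_)→(p4,_,+1)
state=p4 head=9 tape=b_b_b___b_[_]
The non-blank tape span at halt is b_b_b___b.

b_b_b___b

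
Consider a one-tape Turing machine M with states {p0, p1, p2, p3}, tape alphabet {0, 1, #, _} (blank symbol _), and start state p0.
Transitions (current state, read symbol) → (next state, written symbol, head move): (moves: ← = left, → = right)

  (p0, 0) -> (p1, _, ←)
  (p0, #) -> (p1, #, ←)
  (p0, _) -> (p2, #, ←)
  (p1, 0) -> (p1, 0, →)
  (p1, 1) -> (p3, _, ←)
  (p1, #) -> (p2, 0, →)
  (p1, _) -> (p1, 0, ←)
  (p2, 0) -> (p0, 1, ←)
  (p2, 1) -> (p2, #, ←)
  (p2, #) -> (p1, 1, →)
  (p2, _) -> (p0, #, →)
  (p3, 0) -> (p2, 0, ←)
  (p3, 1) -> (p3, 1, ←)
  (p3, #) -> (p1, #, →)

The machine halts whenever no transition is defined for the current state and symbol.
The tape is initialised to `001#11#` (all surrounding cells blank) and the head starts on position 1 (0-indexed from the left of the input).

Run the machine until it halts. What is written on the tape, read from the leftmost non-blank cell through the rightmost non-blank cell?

state=p0 head=1 tape=___0[0]1#11#   (p0,0)→(p1,_,←)
state=p1 head=0 tape=___[0]_1#11#   (p1,0)→(p1,0,→)
state=p1 head=1 tape=___0[_]1#11#   (p1,_)→(p1,0,←)
state=p1 head=0 tape=___[0]01#11#   (p1,0)→(p1,0,→)
state=p1 head=1 tape=___0[0]1#11#   (p1,0)→(p1,0,→)
state=p1 head=2 tape=___00[1]#11#   (p1,1)→(p3,_,←)
state=p3 head=1 tape=___0[0]_#11#   (p3,0)→(p2,0,←)
state=p2 head=0 tape=___[0]0_#11#   (p2,0)→(p0,1,←)
state=p0 head=-1 tape=__[_]10_#11#   (p0,_)→(p2,#,←)
state=p2 head=-2 tape=_[_]#10_#11#   (p2,_)→(p0,#,→)
state=p0 head=-1 tape=_#[#]10_#11#   (p0,#)→(p1,#,←)
state=p1 head=-2 tape=_[#]#10_#11#   (p1,#)→(p2,0,→)
state=p2 head=-1 tape=_0[#]10_#11#   (p2,#)→(p1,1,→)
state=p1 head=0 tape=_01[1]0_#11#   (p1,1)→(p3,_,←)
state=p3 head=-1 tape=_0[1]_0_#11#   (p3,1)→(p3,1,←)
state=p3 head=-2 tape=_[0]1_0_#11#   (p3,0)→(p2,0,←)
state=p2 head=-3 tape=[_]01_0_#11#   (p2,_)→(p0,#,→)
state=p0 head=-2 tape=#[0]1_0_#11#   (p0,0)→(p1,_,←)
state=p1 head=-3 tape=[#]_1_0_#11#   (p1,#)→(p2,0,→)
state=p2 head=-2 tape=0[_]1_0_#11#   (p2,_)→(p0,#,→)
state=p0 head=-1 tape=0#[1]_0_#11#
The non-blank tape span at halt is 0#1_0_#11#.

0#1_0_#11#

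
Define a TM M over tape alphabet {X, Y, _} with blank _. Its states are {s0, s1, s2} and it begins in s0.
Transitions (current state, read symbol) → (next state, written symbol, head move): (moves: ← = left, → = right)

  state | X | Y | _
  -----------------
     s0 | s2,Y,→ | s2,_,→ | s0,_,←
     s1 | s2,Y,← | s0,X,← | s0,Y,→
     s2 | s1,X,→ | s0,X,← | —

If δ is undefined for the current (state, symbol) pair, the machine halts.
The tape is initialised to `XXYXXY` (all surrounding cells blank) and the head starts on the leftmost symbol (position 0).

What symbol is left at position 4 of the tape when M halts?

Y

s0 | [X]XYXXY__   read X → write Y, move →, go to s2
s2 | Y[X]YXXY__   read X → write X, move →, go to s1
s1 | YX[Y]XXY__   read Y → write X, move ←, go to s0
s0 | Y[X]XXXY__   read X → write Y, move →, go to s2
s2 | YY[X]XXY__   read X → write X, move →, go to s1
s1 | YYX[X]XY__   read X → write Y, move ←, go to s2
s2 | YY[X]YXY__   read X → write X, move →, go to s1
s1 | YYX[Y]XY__   read Y → write X, move ←, go to s0
s0 | YY[X]XXY__   read X → write Y, move →, go to s2
s2 | YYY[X]XY__   read X → write X, move →, go to s1
s1 | YYYX[X]Y__   read X → write Y, move ←, go to s2
s2 | YYY[X]YY__   read X → write X, move →, go to s1
s1 | YYYX[Y]Y__   read Y → write X, move ←, go to s0
s0 | YYY[X]XY__   read X → write Y, move →, go to s2
s2 | YYYY[X]Y__   read X → write X, move →, go to s1
s1 | YYYYX[Y]__   read Y → write X, move ←, go to s0
s0 | YYYY[X]X__   read X → write Y, move →, go to s2
s2 | YYYYY[X]__   read X → write X, move →, go to s1
s1 | YYYYYX[_]_   read _ → write Y, move →, go to s0
s0 | YYYYYXY[_]   read _ → write _, move ←, go to s0
s0 | YYYYYX[Y]_   read Y → write _, move →, go to s2
s2 | YYYYYX_[_]
Cell 4 holds Y when M halts.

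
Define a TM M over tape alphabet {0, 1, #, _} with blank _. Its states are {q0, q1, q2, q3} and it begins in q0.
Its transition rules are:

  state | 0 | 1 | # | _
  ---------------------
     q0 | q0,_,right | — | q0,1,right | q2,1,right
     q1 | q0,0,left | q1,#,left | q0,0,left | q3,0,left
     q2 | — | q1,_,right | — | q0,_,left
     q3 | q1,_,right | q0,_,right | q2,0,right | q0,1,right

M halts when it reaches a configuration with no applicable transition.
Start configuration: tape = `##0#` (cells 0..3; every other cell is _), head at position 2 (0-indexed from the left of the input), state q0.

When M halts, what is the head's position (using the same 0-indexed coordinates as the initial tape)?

state=q0 head=2 tape=##[0]#__   (q0,0)→(q0,_,right)
state=q0 head=3 tape=##_[#]__   (q0,#)→(q0,1,right)
state=q0 head=4 tape=##_1[_]_   (q0,_)→(q2,1,right)
state=q2 head=5 tape=##_11[_]   (q2,_)→(q0,_,left)
state=q0 head=4 tape=##_1[1]_
At halt the head is at cell 4.

4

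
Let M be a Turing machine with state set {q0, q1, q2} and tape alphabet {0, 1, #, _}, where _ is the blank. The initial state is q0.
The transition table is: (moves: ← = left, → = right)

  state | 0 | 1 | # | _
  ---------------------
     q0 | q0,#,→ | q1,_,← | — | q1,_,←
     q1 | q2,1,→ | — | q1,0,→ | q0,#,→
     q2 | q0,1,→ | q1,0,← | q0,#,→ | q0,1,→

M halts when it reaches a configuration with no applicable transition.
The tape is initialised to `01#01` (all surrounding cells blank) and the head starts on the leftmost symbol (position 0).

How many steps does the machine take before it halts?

state=q0 head=0 tape=[0]1#01   (q0,0)→(q0,#,→)
state=q0 head=1 tape=#[1]#01   (q0,1)→(q1,_,←)
state=q1 head=0 tape=[#]_#01   (q1,#)→(q1,0,→)
state=q1 head=1 tape=0[_]#01   (q1,_)→(q0,#,→)
state=q0 head=2 tape=0#[#]01
M halts after 4 transitions.

4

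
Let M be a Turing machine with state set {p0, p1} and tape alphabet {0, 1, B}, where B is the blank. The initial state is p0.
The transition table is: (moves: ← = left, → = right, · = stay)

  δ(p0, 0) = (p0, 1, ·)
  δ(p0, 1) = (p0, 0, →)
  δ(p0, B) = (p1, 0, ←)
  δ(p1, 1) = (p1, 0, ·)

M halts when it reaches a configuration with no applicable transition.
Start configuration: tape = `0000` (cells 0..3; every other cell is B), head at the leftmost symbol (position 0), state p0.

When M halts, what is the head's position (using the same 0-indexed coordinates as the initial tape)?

p0 | [0]000B   read 0 → write 1, move ·, go to p0
p0 | [1]000B   read 1 → write 0, move →, go to p0
p0 | 0[0]00B   read 0 → write 1, move ·, go to p0
p0 | 0[1]00B   read 1 → write 0, move →, go to p0
p0 | 00[0]0B   read 0 → write 1, move ·, go to p0
p0 | 00[1]0B   read 1 → write 0, move →, go to p0
p0 | 000[0]B   read 0 → write 1, move ·, go to p0
p0 | 000[1]B   read 1 → write 0, move →, go to p0
p0 | 0000[B]   read B → write 0, move ←, go to p1
p1 | 000[0]0
At halt the head is at cell 3.

3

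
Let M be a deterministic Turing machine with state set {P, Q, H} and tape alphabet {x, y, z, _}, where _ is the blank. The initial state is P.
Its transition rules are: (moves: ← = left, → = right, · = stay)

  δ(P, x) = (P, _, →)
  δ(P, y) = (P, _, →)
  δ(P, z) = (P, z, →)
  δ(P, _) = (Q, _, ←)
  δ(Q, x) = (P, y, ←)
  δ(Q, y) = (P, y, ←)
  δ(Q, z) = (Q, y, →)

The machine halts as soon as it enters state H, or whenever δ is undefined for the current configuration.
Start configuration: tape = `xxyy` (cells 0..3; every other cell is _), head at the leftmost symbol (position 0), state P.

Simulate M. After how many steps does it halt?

state=P head=0 tape=[x]xyy_   (P,x)→(P,_,→)
state=P head=1 tape=_[x]yy_   (P,x)→(P,_,→)
state=P head=2 tape=__[y]y_   (P,y)→(P,_,→)
state=P head=3 tape=___[y]_   (P,y)→(P,_,→)
state=P head=4 tape=____[_]   (P,_)→(Q,_,←)
state=Q head=3 tape=___[_]_
M halts after 5 transitions.

5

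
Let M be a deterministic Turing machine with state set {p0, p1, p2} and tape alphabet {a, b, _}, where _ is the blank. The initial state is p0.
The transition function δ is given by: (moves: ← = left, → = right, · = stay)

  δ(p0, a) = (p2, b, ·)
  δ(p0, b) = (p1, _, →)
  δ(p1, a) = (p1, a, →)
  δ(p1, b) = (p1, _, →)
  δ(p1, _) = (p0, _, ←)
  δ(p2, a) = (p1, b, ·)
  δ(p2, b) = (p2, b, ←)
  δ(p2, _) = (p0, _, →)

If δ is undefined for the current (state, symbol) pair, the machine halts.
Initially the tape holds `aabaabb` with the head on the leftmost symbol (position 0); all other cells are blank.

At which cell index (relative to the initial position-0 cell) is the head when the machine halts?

6

p0 | _[a]abaabb_   read a → write b, move ·, go to p2
p2 | _[b]abaabb_   read b → write b, move ←, go to p2
p2 | [_]babaabb_   read _ → write _, move →, go to p0
p0 | _[b]abaabb_   read b → write _, move →, go to p1
p1 | __[a]baabb_   read a → write a, move →, go to p1
p1 | __a[b]aabb_   read b → write _, move →, go to p1
p1 | __a_[a]abb_   read a → write a, move →, go to p1
p1 | __a_a[a]bb_   read a → write a, move →, go to p1
p1 | __a_aa[b]b_   read b → write _, move →, go to p1
p1 | __a_aa_[b]_   read b → write _, move →, go to p1
p1 | __a_aa__[_]   read _ → write _, move ←, go to p0
p0 | __a_aa_[_]_
At halt the head is at cell 6.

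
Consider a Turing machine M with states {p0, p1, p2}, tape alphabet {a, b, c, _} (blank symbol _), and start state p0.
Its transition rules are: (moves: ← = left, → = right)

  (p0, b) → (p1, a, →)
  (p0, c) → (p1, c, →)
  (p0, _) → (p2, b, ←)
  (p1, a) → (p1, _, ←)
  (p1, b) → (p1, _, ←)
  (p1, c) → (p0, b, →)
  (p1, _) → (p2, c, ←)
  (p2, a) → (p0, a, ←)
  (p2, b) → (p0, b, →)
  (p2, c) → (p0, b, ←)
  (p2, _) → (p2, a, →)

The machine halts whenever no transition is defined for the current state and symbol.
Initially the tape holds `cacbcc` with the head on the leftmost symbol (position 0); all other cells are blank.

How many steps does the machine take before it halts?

22

p0 | __[c]acbcc_   read c → write c, move →, go to p1
p1 | __c[a]cbcc_   read a → write _, move ←, go to p1
p1 | __[c]_cbcc_   read c → write b, move →, go to p0
p0 | __b[_]cbcc_   read _ → write b, move ←, go to p2
p2 | __[b]bcbcc_   read b → write b, move →, go to p0
p0 | __b[b]cbcc_   read b → write a, move →, go to p1
p1 | __ba[c]bcc_   read c → write b, move →, go to p0
p0 | __bab[b]cc_   read b → write a, move →, go to p1
p1 | __baba[c]c_   read c → write b, move →, go to p0
p0 | __babab[c]_   read c → write c, move →, go to p1
p1 | __bababc[_]   read _ → write c, move ←, go to p2
p2 | __babab[c]c   read c → write b, move ←, go to p0
p0 | __baba[b]bc   read b → write a, move →, go to p1
p1 | __babaa[b]c   read b → write _, move ←, go to p1
p1 | __baba[a]_c   read a → write _, move ←, go to p1
p1 | __bab[a]__c   read a → write _, move ←, go to p1
p1 | __ba[b]___c   read b → write _, move ←, go to p1
p1 | __b[a]____c   read a → write _, move ←, go to p1
p1 | __[b]_____c   read b → write _, move ←, go to p1
p1 | _[_]______c   read _ → write c, move ←, go to p2
p2 | [_]c______c   read _ → write a, move →, go to p2
p2 | a[c]______c   read c → write b, move ←, go to p0
p0 | [a]b______c
M halts after 22 transitions.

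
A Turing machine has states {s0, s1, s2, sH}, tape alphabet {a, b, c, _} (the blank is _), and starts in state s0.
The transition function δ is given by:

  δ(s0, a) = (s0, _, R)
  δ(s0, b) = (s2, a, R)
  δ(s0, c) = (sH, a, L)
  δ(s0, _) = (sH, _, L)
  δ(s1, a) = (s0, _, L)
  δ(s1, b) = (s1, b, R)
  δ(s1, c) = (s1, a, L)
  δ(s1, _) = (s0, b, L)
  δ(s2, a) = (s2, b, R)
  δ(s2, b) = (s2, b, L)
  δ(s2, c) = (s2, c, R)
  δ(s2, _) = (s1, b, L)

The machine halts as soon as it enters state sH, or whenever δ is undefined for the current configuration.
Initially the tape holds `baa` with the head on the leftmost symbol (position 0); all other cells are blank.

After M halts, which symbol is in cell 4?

s0 | ____[b]aa__   read b → write a, move R, go to s2
s2 | ____a[a]a__   read a → write b, move R, go to s2
s2 | ____ab[a]__   read a → write b, move R, go to s2
s2 | ____abb[_]_   read _ → write b, move L, go to s1
s1 | ____ab[b]b_   read b → write b, move R, go to s1
s1 | ____abb[b]_   read b → write b, move R, go to s1
s1 | ____abbb[_]   read _ → write b, move L, go to s0
s0 | ____abb[b]b   read b → write a, move R, go to s2
s2 | ____abba[b]   read b → write b, move L, go to s2
s2 | ____abb[a]b   read a → write b, move R, go to s2
s2 | ____abbb[b]   read b → write b, move L, go to s2
s2 | ____abb[b]b   read b → write b, move L, go to s2
s2 | ____ab[b]bb   read b → write b, move L, go to s2
s2 | ____a[b]bbb   read b → write b, move L, go to s2
s2 | ____[a]bbbb   read a → write b, move R, go to s2
s2 | ____b[b]bbb   read b → write b, move L, go to s2
s2 | ____[b]bbbb   read b → write b, move L, go to s2
s2 | ___[_]bbbbb   read _ → write b, move L, go to s1
s1 | __[_]bbbbbb   read _ → write b, move L, go to s0
s0 | _[_]bbbbbbb   read _ → write _, move L, go to sH
sH | [_]_bbbbbbb
Cell 4 holds b when M halts.

b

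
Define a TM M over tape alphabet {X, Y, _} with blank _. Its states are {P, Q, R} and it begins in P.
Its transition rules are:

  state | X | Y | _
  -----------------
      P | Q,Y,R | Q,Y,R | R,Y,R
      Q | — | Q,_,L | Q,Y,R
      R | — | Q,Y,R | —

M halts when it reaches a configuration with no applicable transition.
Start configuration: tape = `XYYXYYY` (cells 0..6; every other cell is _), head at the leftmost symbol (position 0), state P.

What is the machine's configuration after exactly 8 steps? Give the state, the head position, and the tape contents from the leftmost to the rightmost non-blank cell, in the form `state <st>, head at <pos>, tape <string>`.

state=P head=0 tape=_[X]YYXYYY   (P,X)→(Q,Y,R)
state=Q head=1 tape=_Y[Y]YXYYY   (Q,Y)→(Q,_,L)
state=Q head=0 tape=_[Y]_YXYYY   (Q,Y)→(Q,_,L)
state=Q head=-1 tape=[_]__YXYYY   (Q,_)→(Q,Y,R)
state=Q head=0 tape=Y[_]_YXYYY   (Q,_)→(Q,Y,R)
state=Q head=1 tape=YY[_]YXYYY   (Q,_)→(Q,Y,R)
state=Q head=2 tape=YYY[Y]XYYY   (Q,Y)→(Q,_,L)
state=Q head=1 tape=YY[Y]_XYYY   (Q,Y)→(Q,_,L)
state=Q head=0 tape=Y[Y]__XYYY
After 8 steps: state Q, head at 0, tape YY__XYYY.

state Q, head at 0, tape YY__XYYY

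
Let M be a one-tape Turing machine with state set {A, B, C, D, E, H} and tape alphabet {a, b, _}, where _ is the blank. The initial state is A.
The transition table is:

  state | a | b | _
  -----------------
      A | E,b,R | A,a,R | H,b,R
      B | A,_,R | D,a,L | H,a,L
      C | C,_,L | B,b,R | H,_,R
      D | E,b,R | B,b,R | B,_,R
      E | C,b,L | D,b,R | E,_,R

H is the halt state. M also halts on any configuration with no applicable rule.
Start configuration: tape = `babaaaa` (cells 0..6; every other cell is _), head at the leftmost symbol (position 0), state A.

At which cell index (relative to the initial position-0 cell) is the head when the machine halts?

8

state=A head=0 tape=[b]abaaaa__   (A,b)→(A,a,R)
state=A head=1 tape=a[a]baaaa__   (A,a)→(E,b,R)
state=E head=2 tape=ab[b]aaaa__   (E,b)→(D,b,R)
state=D head=3 tape=abb[a]aaa__   (D,a)→(E,b,R)
state=E head=4 tape=abbb[a]aa__   (E,a)→(C,b,L)
state=C head=3 tape=abb[b]baa__   (C,b)→(B,b,R)
state=B head=4 tape=abbb[b]aa__   (B,b)→(D,a,L)
state=D head=3 tape=abb[b]aaa__   (D,b)→(B,b,R)
state=B head=4 tape=abbb[a]aa__   (B,a)→(A,_,R)
state=A head=5 tape=abbb_[a]a__   (A,a)→(E,b,R)
state=E head=6 tape=abbb_b[a]__   (E,a)→(C,b,L)
state=C head=5 tape=abbb_[b]b__   (C,b)→(B,b,R)
state=B head=6 tape=abbb_b[b]__   (B,b)→(D,a,L)
state=D head=5 tape=abbb_[b]a__   (D,b)→(B,b,R)
state=B head=6 tape=abbb_b[a]__   (B,a)→(A,_,R)
state=A head=7 tape=abbb_b_[_]_   (A,_)→(H,b,R)
state=H head=8 tape=abbb_b_b[_]
At halt the head is at cell 8.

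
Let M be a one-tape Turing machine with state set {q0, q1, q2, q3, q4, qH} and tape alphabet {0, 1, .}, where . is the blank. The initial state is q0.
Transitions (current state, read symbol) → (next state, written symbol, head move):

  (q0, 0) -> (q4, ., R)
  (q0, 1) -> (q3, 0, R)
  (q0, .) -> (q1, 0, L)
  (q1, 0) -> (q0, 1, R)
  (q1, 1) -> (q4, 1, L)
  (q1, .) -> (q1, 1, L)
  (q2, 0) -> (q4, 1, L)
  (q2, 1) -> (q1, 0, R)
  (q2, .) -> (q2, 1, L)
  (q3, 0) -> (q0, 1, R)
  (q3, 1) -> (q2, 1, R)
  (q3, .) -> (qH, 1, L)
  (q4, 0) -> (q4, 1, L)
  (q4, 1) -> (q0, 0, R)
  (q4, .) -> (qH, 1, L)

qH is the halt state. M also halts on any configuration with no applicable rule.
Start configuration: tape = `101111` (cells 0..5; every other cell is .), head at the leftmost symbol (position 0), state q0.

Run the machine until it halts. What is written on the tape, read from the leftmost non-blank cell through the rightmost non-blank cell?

q0 | [1]01111...   read 1 → write 0, move R, go to q3
q3 | 0[0]1111...   read 0 → write 1, move R, go to q0
q0 | 01[1]111...   read 1 → write 0, move R, go to q3
q3 | 010[1]11...   read 1 → write 1, move R, go to q2
q2 | 0101[1]1...   read 1 → write 0, move R, go to q1
q1 | 01010[1]...   read 1 → write 1, move L, go to q4
q4 | 0101[0]1...   read 0 → write 1, move L, go to q4
q4 | 010[1]11...   read 1 → write 0, move R, go to q0
q0 | 0100[1]1...   read 1 → write 0, move R, go to q3
q3 | 01000[1]...   read 1 → write 1, move R, go to q2
q2 | 010001[.]..   read . → write 1, move L, go to q2
q2 | 01000[1]1..   read 1 → write 0, move R, go to q1
q1 | 010000[1]..   read 1 → write 1, move L, go to q4
q4 | 01000[0]1..   read 0 → write 1, move L, go to q4
q4 | 0100[0]11..   read 0 → write 1, move L, go to q4
q4 | 010[0]111..   read 0 → write 1, move L, go to q4
q4 | 01[0]1111..   read 0 → write 1, move L, go to q4
q4 | 0[1]11111..   read 1 → write 0, move R, go to q0
q0 | 00[1]1111..   read 1 → write 0, move R, go to q3
q3 | 000[1]111..   read 1 → write 1, move R, go to q2
q2 | 0001[1]11..   read 1 → write 0, move R, go to q1
q1 | 00010[1]1..   read 1 → write 1, move L, go to q4
q4 | 0001[0]11..   read 0 → write 1, move L, go to q4
q4 | 000[1]111..   read 1 → write 0, move R, go to q0
q0 | 0000[1]11..   read 1 → write 0, move R, go to q3
q3 | 00000[1]1..   read 1 → write 1, move R, go to q2
q2 | 000001[1]..   read 1 → write 0, move R, go to q1
q1 | 0000010[.].   read . → write 1, move L, go to q1
q1 | 000001[0]1.   read 0 → write 1, move R, go to q0
q0 | 0000011[1].   read 1 → write 0, move R, go to q3
q3 | 00000110[.]   read . → write 1, move L, go to qH
qH | 0000011[0]1
The non-blank tape span at halt is 000001101.

000001101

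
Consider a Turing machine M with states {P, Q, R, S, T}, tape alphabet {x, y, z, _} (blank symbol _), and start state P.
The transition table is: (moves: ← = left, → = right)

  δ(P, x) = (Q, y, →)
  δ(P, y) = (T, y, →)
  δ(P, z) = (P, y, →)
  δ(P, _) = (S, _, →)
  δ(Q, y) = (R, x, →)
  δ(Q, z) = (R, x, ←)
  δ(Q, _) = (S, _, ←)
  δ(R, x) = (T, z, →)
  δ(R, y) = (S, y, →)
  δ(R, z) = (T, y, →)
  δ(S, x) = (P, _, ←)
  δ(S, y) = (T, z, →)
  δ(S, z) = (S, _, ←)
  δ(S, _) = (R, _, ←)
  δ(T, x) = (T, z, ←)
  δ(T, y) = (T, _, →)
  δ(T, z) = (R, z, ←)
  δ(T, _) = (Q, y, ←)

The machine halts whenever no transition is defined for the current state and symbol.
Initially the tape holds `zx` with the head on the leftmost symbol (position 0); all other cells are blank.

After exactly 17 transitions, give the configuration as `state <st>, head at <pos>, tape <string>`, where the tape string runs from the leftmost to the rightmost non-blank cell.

state P, head at 1, tape xy_y

P | [z]x__   read z → write y, move →, go to P
P | y[x]__   read x → write y, move →, go to Q
Q | yy[_]_   read _ → write _, move ←, go to S
S | y[y]__   read y → write z, move →, go to T
T | yz[_]_   read _ → write y, move ←, go to Q
Q | y[z]y_   read z → write x, move ←, go to R
R | [y]xy_   read y → write y, move →, go to S
S | y[x]y_   read x → write _, move ←, go to P
P | [y]_y_   read y → write y, move →, go to T
T | y[_]y_   read _ → write y, move ←, go to Q
Q | [y]yy_   read y → write x, move →, go to R
R | x[y]y_   read y → write y, move →, go to S
S | xy[y]_   read y → write z, move →, go to T
T | xyz[_]   read _ → write y, move ←, go to Q
Q | xy[z]y   read z → write x, move ←, go to R
R | x[y]xy   read y → write y, move →, go to S
S | xy[x]y   read x → write _, move ←, go to P
P | x[y]_y
After 17 steps: state P, head at 1, tape xy_y.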